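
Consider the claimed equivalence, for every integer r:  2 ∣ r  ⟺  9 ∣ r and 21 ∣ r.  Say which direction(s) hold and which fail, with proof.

Forward direction. This fails: take r = 2. Certainly 2 ∣ 2, but 9 ∤ 2.

Converse. This fails: take r = 63. Both 9 ∣ 63 and 21 ∣ 63, yet 63 is not a multiple of 2 (since 63 = 31·2 + 1), so 2 ∤ 63.

(⇒) fails and (⇐) fails.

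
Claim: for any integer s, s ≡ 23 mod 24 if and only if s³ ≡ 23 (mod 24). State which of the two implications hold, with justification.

Both directions hold; the statement is true.

[⇐] Suppose s³ ≡ 23 (mod 24). The only residue r in {0, …, 23} with r³ ≡ 23 (mod 24) is r = 23, so s ≡ 23 (mod 24).

[⇒] Suppose s ≡ 23 mod 24. Write s = 24j + 23. Then (24j + 23)³ = 13824j³ + 39744j² + 38088j + 12167 = 24(576j³ + 1656j² + 1587j + 506) + 23, so s³ ≡ 23 (mod 24).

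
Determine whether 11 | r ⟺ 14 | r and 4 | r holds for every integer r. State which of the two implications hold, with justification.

(⇒) This fails: take r = 11. Certainly 11 ∣ 11, but 14 ∤ 11.

(⇐) This fails: take r = 28. Both 14 ∣ 28 and 4 ∣ 28, yet 28 is not a multiple of 11 (since 28 = 2·11 + 6), so 11 ∤ 28.

Neither direction holds.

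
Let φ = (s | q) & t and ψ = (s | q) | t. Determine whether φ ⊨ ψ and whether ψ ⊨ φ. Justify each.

[⇐] This fails. Under s = T, q = F, t = F, the left side is false but the right side is true.

[⇒] Assume the antecedent. If s is true, (s | q) | t reduces to true regardless of the other variables. If s is false, the antecedent forces (s = F, q = T, t = T), and (s | q) | t holds there. Either way (s | q) | t holds.

Only the forward direction holds.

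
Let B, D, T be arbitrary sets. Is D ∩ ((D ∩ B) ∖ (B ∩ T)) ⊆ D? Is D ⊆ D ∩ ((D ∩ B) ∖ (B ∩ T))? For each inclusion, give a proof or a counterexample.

(⟹) Let x ∈ D ∩ ((D ∩ B) ∖ (B ∩ T)). Then x ∈ B ∩ D and x ∉ T, from which x ∈ D.

(⟸) This inclusion fails. Take B = ∅, D = {1}, T = ∅; then 1 ∈ D but 1 ∉ D ∩ ((D ∩ B) ∖ (B ∩ T)).

Only the forward inclusion holds.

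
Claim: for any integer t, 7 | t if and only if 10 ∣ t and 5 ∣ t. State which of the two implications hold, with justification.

(⇒) This fails: take t = 7. Certainly 7 ∣ 7, but 10 ∤ 7.

(⇐) This fails: take t = 10. Both 10 ∣ 10 and 5 ∣ 10, yet 10 is not a multiple of 7 (since 10 = 1·7 + 3), so 7 ∤ 10.

Neither implication holds.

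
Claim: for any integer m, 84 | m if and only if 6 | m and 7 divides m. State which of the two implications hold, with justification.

(→) If 84 ∣ m, write m = 84q. Since 84 = 14·6, m = 6·(14q), so 6 ∣ m; and since 84 = 12·7, m = 7·(12q), so 7 ∣ m.

(←) This fails: take m = 42. Both 6 ∣ 42 and 7 ∣ 42, yet 42 is not a multiple of 84 (since 42 = 0·84 + 42), so 84 ∤ 42.

(⇒) holds; (⇐) fails.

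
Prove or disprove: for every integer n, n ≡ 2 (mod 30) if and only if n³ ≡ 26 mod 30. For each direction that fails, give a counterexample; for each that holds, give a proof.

Forward direction. This fails: take n = 2. Then 2 ≡ 2 (mod 30), but 2³ = 8 ≡ 8 (mod 30), not 26.

Converse. This fails: take n = 26. Then 26³ = 17576 ≡ 26 (mod 30), yet 26 ≡ 26 (mod 30), not 2.

(⇒) fails and (⇐) fails.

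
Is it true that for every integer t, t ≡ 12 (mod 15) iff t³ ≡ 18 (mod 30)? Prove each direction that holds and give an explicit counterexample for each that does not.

The forward direction fails; the converse holds.

[⇒] This fails: take t = 27. Then 27 ≡ 12 (mod 15), but 27³ = 19683 ≡ 3 (mod 30), not 18.

[⇐] Conversely, the residues r modulo 30 with r³ ≡ 18 (mod 30) are exactly {12}, and each is ≡ 12 (mod 15).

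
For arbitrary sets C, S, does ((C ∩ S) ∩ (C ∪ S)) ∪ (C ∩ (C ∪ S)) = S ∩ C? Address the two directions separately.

Forward inclusion. This inclusion fails. Take C = {1}, S = ∅; then 1 ∈ ((C ∩ S) ∩ (C ∪ S)) ∪ (C ∩ (C ∪ S)) but 1 ∉ S ∩ C.

Reverse inclusion. Let x ∈ S ∩ C. Then x ∈ C ∩ S, from which x ∈ ((C ∩ S) ∩ (C ∪ S)) ∪ (C ∩ (C ∪ S)).

The sets are not equal: only the reverse inclusion holds.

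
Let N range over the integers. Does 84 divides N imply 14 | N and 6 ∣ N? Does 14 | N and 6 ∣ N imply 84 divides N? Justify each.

Only the forward direction holds.

(←) This fails: take N = 42. Both 14 ∣ 42 and 6 ∣ 42, yet 42 is not a multiple of 84 (since 42 = 0·84 + 42), so 84 ∤ 42.

(→) If 84 ∣ N, write N = 84q. Since 84 = 6·14, N = 14·(6q), so 14 ∣ N; and since 84 = 14·6, N = 6·(14q), so 6 ∣ N.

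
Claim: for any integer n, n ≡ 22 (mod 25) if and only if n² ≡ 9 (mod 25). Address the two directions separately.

Forward direction. Suppose n ≡ 22 (mod 25). Write n = 25j + 22. Then (25j + 22)² = 625j² + 1100j + 484 = 25(25j² + 44j + 19) + 9, so n² ≡ 9 (mod 25).

Converse. This fails: take n = 3. Then 3² = 9 ≡ 9 (mod 25), yet 3 ≡ 3 (mod 25), not 22.

Only the forward direction holds.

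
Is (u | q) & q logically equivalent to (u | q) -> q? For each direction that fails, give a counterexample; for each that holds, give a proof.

(⇒) Assume the antecedent. If q is true, (u | q) -> q reduces to true regardless of the other variables. If q is false, the antecedent cannot hold. Either way (u | q) -> q holds.

(⇐) This fails. Under q = F, u = F, the left side is false but the right side is true.

Only the forward implication holds.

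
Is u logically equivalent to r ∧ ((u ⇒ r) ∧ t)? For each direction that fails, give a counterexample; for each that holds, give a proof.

(⇒) fails and (⇐) fails.

(→) This fails. Under r = F, t = F, u = T, the left side is true but the right side is false.

(←) This fails. Under r = T, t = T, u = F, the left side is false but the right side is true.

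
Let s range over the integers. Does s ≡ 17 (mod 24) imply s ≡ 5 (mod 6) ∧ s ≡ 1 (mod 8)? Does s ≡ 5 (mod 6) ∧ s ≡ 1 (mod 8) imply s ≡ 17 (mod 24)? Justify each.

(→) Suppose s ≡ 17 (mod 24); write s = 24j + 17. Since 6 ∣ 24, reducing mod 6 gives s ≡ 17 ≡ 5 (mod 6); since 8 ∣ 24, reducing mod 8 gives s ≡ 17 ≡ 1 (mod 8).

(←) Conversely, if s ≡ 5 (mod 6) and s ≡ 1 (mod 8), then by the Chinese remainder theorem s ≡ 17 (mod 24). This is exactly s ≡ 17 (mod 24).

Both implications hold.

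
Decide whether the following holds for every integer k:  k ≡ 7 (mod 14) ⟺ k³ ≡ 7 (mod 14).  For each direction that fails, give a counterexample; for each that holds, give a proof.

Both implications hold.

(⟸) Suppose k³ ≡ 7 (mod 14). The only residue r in {0, …, 13} with r³ ≡ 7 (mod 14) is r = 7, so k ≡ 7 (mod 14).

(⟹) Suppose k ≡ 7 (mod 14). Write k = 14j + 7. Then (14j + 7)³ = 2744j³ + 4116j² + 2058j + 343 = 14(196j³ + 294j² + 147j + 24) + 7, so k³ ≡ 7 (mod 14).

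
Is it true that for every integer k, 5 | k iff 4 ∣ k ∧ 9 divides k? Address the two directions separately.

(⇒) This fails: take k = 5. Certainly 5 ∣ 5, but 4 ∤ 5.

(⇐) This fails: take k = 36. Both 4 ∣ 36 and 9 ∣ 36, yet 36 is not a multiple of 5 (since 36 = 7·5 + 1), so 5 ∤ 36.

Both directions fail.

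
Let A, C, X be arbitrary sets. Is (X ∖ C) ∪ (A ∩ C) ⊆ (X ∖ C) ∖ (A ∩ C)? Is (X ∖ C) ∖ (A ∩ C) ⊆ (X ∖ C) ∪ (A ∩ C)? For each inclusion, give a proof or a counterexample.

Only the reverse inclusion holds.

(⊇) Let x ∈ (X ∖ C) ∖ (A ∩ C). Then either x ∈ X and x ∉ A, C; or x ∈ A ∩ X and x ∉ C. In each case x ∈ (X ∖ C) ∪ (A ∩ C), so (X ∖ C) ∖ (A ∩ C) ⊆ (X ∖ C) ∪ (A ∩ C).

(⊆) This inclusion fails. Take A = {1}, C = {1}, X = ∅; then 1 ∈ (X ∖ C) ∪ (A ∩ C) but 1 ∉ (X ∖ C) ∖ (A ∩ C).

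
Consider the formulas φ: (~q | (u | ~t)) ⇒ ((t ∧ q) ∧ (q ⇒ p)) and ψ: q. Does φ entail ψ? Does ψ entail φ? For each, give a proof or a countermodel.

(⇐) This fails. Under q = T, p = F, t = F, u = F, the left side is false but the right side is true.

(⇒) Assume the antecedent. If q is true, q reduces to true regardless of the other variables. If q is false, the antecedent cannot hold. Either way q holds.

The forward direction holds; the converse fails.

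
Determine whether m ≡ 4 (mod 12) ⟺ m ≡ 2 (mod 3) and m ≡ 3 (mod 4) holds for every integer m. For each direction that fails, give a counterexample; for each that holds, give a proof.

(⟹) This fails: m = 4 gives 4 ≡ 4 (mod 12) but 4 ≡ 1 (mod 3), so the conjunction on the right does not hold.

(⟸) This fails: m = 11 satisfies both congruences on the right (11 ≡ 2 mod 3 and 11 ≡ 3 mod 4) yet 11 ≡ 11 (mod 12), not 4.

Neither implication holds.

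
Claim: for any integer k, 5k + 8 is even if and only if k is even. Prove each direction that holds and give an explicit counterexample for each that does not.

[⇐] Suppose k is even; write k = 2j. Then 5k + 8 = 5·(2j) + 8 = 2·5j + 8, which is even.

[⇒] Suppose 5k + 8 is even. Since 5 is odd, 5k and k have the same parity, so 5k + 8 ≡ k + 8 (mod 2). As 8 is even, 5k + 8 is even exactly when k is even. Thus k is even.

Equivalent; both directions hold.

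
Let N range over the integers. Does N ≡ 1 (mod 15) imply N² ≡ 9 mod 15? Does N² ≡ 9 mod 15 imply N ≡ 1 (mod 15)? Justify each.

(⇒) This fails: take N = 1. Then 1 ≡ 1 (mod 15), but 1² = 1 ≡ 1 (mod 15), not 9.

(⇐) This fails: take N = 3. Then 3² = 9 ≡ 9 (mod 15), yet 3 ≡ 3 (mod 15), not 1.

Both directions fail.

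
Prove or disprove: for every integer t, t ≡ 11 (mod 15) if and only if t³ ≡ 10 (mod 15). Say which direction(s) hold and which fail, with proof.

(⟹) This fails: take t = 11. Then 11 ≡ 11 (mod 15), but 11³ = 1331 ≡ 11 (mod 15), not 10.

(⟸) This fails: take t = 10. Then 10³ = 1000 ≡ 10 (mod 15), yet 10 ≡ 10 (mod 15), not 11.

Both directions fail.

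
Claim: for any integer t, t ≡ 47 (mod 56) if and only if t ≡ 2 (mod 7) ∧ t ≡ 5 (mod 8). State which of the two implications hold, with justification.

(⇒) fails and (⇐) fails.

(⇒) This fails: t = 47 gives 47 ≡ 47 (mod 56) but 47 ≡ 5 (mod 7), so the conjunction on the right does not hold.

(⇐) This fails: t = 37 satisfies both congruences on the right (37 ≡ 2 mod 7 and 37 ≡ 5 mod 8) yet 37 ≡ 37 (mod 56), not 47.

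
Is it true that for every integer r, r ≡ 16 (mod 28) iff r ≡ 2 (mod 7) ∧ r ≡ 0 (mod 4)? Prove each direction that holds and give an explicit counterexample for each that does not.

Forward direction. Suppose r ≡ 16 (mod 28); write r = 28j + 16. Since 7 ∣ 28, reducing mod 7 gives r ≡ 16 ≡ 2 (mod 7); since 4 ∣ 28, reducing mod 4 gives r ≡ 16 ≡ 0 (mod 4).

Converse. If r ≡ 2 (mod 7) and r ≡ 0 (mod 4), then by the Chinese remainder theorem r ≡ 16 (mod 28). This is exactly r ≡ 16 (mod 28).

Equivalent; both directions hold.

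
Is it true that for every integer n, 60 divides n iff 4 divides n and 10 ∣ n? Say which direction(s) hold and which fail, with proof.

Only the forward direction holds.

(→) If 60 ∣ n, write n = 60q. Since 60 = 15·4, n = 4·(15q), so 4 ∣ n; and since 60 = 6·10, n = 10·(6q), so 10 ∣ n.

(←) This fails: take n = 20. Both 4 ∣ 20 and 10 ∣ 20, yet 20 is not a multiple of 60 (since 20 = 0·60 + 20), so 60 ∤ 20.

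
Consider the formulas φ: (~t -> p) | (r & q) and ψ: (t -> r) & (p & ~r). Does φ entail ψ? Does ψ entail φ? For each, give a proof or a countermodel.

Not equivalent: only (⇐) holds.

(⇒) This fails. Under t = T, p = F, r = F, q = F, the left side is true but the right side is false.

(⇐) Assume the antecedent. If t is true, the antecedent cannot hold. If t is false, the antecedent forces (t = F, p = T, r = F, q = F) or (t = F, p = T, r = F, q = T), and (~t -> p) | (r & q) holds there. Either way (~t -> p) | (r & q) holds.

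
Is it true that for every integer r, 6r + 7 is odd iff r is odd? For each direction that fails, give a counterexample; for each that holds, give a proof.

Only the reverse direction holds.

[⇒] This fails: take r = 4. Then 6r + 7 = 31, which is odd, yet r = 4 is even, not odd.

[⇐] Suppose r is odd. Since 6 is even, 6r is even for every r, so 6r + 7 has the same parity as 7, which is odd. Hence 6r + 7 is odd.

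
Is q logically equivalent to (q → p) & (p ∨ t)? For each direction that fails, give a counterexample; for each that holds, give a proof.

Both directions fail.

[⇒] This fails. Under p = F, q = T, t = F, the left side is true but the right side is false.

[⇐] This fails. Under p = T, q = F, t = F, the left side is false but the right side is true.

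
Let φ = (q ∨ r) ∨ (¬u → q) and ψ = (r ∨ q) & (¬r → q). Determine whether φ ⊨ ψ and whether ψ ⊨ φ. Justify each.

(⟹) This fails. Under r = F, q = F, u = T, the left side is true but the right side is false.

(⟸) Assume the antecedent. If r is true, (q ∨ r) ∨ (¬u → q) reduces to true regardless of the other variables. If r is false, the antecedent forces (r = F, q = T, u = F) or (r = F, q = T, u = T), and (q ∨ r) ∨ (¬u → q) holds there. Either way (q ∨ r) ∨ (¬u → q) holds.

Only the converse holds.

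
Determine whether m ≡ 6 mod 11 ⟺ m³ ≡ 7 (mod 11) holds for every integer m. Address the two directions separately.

Converse. Suppose m³ ≡ 7 (mod 11). The only residue r in {0, …, 10} with r³ ≡ 7 (mod 11) is r = 6, so m ≡ 6 (mod 11).

Forward direction. Suppose m ≡ 6 mod 11. Write m = 11j + 6. Then (11j + 6)³ = 1331j³ + 2178j² + 1188j + 216 = 11(121j³ + 198j² + 108j + 19) + 7, so m³ ≡ 7 (mod 11).

Both directions hold.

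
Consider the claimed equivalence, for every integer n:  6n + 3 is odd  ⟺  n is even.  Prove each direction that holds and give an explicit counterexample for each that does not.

(⇒) This fails: take n = 3. Then 6n + 3 = 21, which is odd, yet n = 3 is odd, not even.

(⇐) Suppose n is even. Since 6 is even, 6n is even for every n, so 6n + 3 has the same parity as 3, which is odd. Hence 6n + 3 is odd.

Not equivalent: only (⇐) holds.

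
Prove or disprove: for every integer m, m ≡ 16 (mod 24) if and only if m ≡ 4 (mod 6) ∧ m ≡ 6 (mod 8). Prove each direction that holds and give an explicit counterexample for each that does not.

Both directions fail.

(⟹) This fails: m = 16 gives 16 ≡ 16 (mod 24) but 16 ≡ 0 (mod 8), so the conjunction on the right does not hold.

(⟸) This fails: m = 22 satisfies both congruences on the right (22 ≡ 4 mod 6 and 22 ≡ 6 mod 8) yet 22 ≡ 22 (mod 24), not 16.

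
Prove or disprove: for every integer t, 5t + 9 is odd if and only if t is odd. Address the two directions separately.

[⇒] This fails: t = 0 gives 5t + 9 = 9, which is odd, but 0 is even, not odd.

[⇐] This also fails: t = 3 is odd, but 5t + 9 = 24 is even, not odd.

Neither direction holds.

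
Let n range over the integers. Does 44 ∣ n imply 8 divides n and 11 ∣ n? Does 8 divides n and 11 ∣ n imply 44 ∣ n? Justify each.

Converse. Suppose 8 ∣ n and 11 ∣ n. Any common multiple of 8 and 11 is a multiple of their lcm; here gcd(8, 11) = 1, so lcm(8, 11) = 8·11 = 88, so 88 ∣ n. Since 44 ∣ 88, it follows that 44 ∣ n.

Forward direction. This fails: take n = 44. Certainly 44 ∣ 44, but 8 ∤ 44.

The forward direction fails; the converse holds.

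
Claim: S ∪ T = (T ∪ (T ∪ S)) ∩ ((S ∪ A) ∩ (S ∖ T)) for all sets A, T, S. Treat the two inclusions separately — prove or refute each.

(⟹) This inclusion fails. Take A = ∅, T = {1}, S = ∅; then 1 ∈ S ∪ T but 1 ∉ (T ∪ (T ∪ S)) ∩ ((S ∪ A) ∩ (S ∖ T)).

(⟸) Let x ∈ (T ∪ (T ∪ S)) ∩ ((S ∪ A) ∩ (S ∖ T)). Then either x ∈ S and x ∉ A, T; or x ∈ A ∩ S and x ∉ T. In each case x ∈ S ∪ T, so (T ∪ (T ∪ S)) ∩ ((S ∪ A) ∩ (S ∖ T)) ⊆ S ∪ T.

(⊆) fails; (⊇) holds.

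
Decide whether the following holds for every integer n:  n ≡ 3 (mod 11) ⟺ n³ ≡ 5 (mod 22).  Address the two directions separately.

Converse. The residues r modulo 22 with r³ ≡ 5 (mod 22) are exactly {3}, and each is ≡ 3 (mod 11).

Forward direction. This fails: take n = 14. Then 14 ≡ 3 (mod 11), but 14³ = 2744 ≡ 16 (mod 22), not 5.

The forward direction fails; the converse holds.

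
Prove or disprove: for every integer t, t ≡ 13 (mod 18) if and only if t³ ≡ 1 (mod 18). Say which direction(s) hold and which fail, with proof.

Not equivalent: only (⇒) holds.

(→) Suppose t ≡ 13 (mod 18). Write t = 18j + 13. Then (18j + 13)³ = 5832j³ + 12636j² + 9126j + 2197 = 18(324j³ + 702j² + 507j + 122) + 1, so t³ ≡ 1 (mod 18).

(←) This fails: take t = 1. Then 1³ = 1 ≡ 1 (mod 18), yet 1 ≡ 1 (mod 18), not 13.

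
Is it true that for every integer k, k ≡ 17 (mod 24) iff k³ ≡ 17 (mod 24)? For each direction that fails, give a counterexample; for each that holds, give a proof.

The biconditional holds.

(⟸) Suppose k³ ≡ 17 (mod 24). The only residue r in {0, …, 23} with r³ ≡ 17 (mod 24) is r = 17, so k ≡ 17 (mod 24).

(⟹) Suppose k ≡ 17 (mod 24). Write k = 24j + 17. Then (24j + 17)³ = 13824j³ + 29376j² + 20808j + 4913 = 24(576j³ + 1224j² + 867j + 204) + 17, so k³ ≡ 17 (mod 24).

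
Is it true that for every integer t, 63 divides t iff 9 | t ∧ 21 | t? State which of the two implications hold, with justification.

[⇐] Suppose 9 ∣ t and 21 ∣ t. Any common multiple of 9 and 21 is a multiple of their lcm; here lcm(9, 21) = 9·21/gcd(9, 21) = 189/3 = 63, so 63 ∣ t.

[⇒] If 63 ∣ t, write t = 63q. Since 63 = 7·9, t = 9·(7q), so 9 ∣ t; and since 63 = 3·21, t = 21·(3q), so 21 ∣ t.

The biconditional holds.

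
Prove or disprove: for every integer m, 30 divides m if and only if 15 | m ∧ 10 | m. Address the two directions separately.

(⇒) If 30 ∣ m, write m = 30q. Since 30 = 2·15, m = 15·(2q), so 15 ∣ m; and since 30 = 3·10, m = 10·(3q), so 10 ∣ m.

(⇐) Suppose 15 ∣ m and 10 ∣ m. Any common multiple of 15 and 10 is a multiple of their lcm; here lcm(15, 10) = 15·10/gcd(15, 10) = 150/5 = 30, so 30 ∣ m.

Both implications hold.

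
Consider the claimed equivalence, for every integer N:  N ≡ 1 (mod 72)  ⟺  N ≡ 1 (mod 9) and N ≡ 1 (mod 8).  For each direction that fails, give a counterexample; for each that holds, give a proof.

The biconditional holds.

(⟹) Suppose N ≡ 1 (mod 72); write N = 72j + 1. Since 9 ∣ 72, reducing mod 9 gives N ≡ 1 (mod 9); since 8 ∣ 72, reducing mod 8 gives N ≡ 1 (mod 8).

(⟸) Conversely, if N ≡ 1 (mod 9) and N ≡ 1 (mod 8), then by the Chinese remainder theorem N ≡ 1 (mod 72). This is exactly N ≡ 1 (mod 72).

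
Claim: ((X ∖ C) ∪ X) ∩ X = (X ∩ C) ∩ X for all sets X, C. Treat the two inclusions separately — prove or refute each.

Only the reverse inclusion holds.

(⊇) Let x ∈ (X ∩ C) ∩ X. Then x ∈ X ∩ C, from which x ∈ ((X ∖ C) ∪ X) ∩ X.

(⊆) This inclusion fails. Take X = {1}, C = ∅; then 1 ∈ ((X ∖ C) ∪ X) ∩ X but 1 ∉ (X ∩ C) ∩ X.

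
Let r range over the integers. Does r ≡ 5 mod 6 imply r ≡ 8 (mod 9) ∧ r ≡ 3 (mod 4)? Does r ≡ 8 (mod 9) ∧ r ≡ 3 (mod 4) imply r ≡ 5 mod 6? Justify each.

[⇒] This fails: r = 5 gives 5 ≡ 5 (mod 6) but 5 ≡ 5 (mod 9), so the conjunction on the right does not hold.

[⇐] Conversely, if r ≡ 8 (mod 9) and r ≡ 3 (mod 4), then by the Chinese remainder theorem r ≡ 35 (mod 36). Since 35 ≡ 5 (mod 6) and 6 ∣ 36, we get r ≡ 5 (mod 6).

Only the converse holds.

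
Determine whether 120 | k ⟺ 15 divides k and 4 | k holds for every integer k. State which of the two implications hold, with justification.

(⇒) holds; (⇐) fails.

(→) If 120 ∣ k, write k = 120q. Since 120 = 8·15, k = 15·(8q), so 15 ∣ k; and since 120 = 30·4, k = 4·(30q), so 4 ∣ k.

(←) This fails: take k = 60. Both 15 ∣ 60 and 4 ∣ 60, yet 60 is not a multiple of 120 (since 60 = 0·120 + 60), so 120 ∤ 60.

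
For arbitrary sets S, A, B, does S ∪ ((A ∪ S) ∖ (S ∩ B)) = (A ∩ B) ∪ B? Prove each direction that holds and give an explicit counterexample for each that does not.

(⟹) This inclusion fails. Take S = {1}, A = ∅, B = ∅; then 1 ∈ S ∪ ((A ∪ S) ∖ (S ∩ B)) but 1 ∉ (A ∩ B) ∪ B.

(⟸) This inclusion fails. Take S = ∅, A = ∅, B = {1}; then 1 ∈ (A ∩ B) ∪ B but 1 ∉ S ∪ ((A ∪ S) ∖ (S ∩ B)).

Neither inclusion holds.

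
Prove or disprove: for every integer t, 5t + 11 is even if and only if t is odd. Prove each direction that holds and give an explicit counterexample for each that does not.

(→) Suppose 5t + 11 is even. Since 5 is odd, 5t and t have the same parity, so 5t + 11 ≡ t + 11 (mod 2). As 11 is odd, 5t + 11 is even exactly when t is odd. Thus t is odd.

(←) Conversely, suppose t is odd; write t = 2j + 1. Then 5t + 11 = 5·(2j + 1) + 11 = 2·5j + 16, which is even.

Both directions hold; the statement is true.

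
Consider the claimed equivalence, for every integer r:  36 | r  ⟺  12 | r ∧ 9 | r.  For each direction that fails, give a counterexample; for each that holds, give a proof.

Converse. Suppose 12 ∣ r and 9 ∣ r. Any common multiple of 12 and 9 is a multiple of their lcm; here lcm(12, 9) = 12·9/gcd(12, 9) = 108/3 = 36, so 36 ∣ r.

Forward direction. If 36 ∣ r, write r = 36q. Since 36 = 3·12, r = 12·(3q), so 12 ∣ r; and since 36 = 4·9, r = 9·(4q), so 9 ∣ r.

Both implications hold.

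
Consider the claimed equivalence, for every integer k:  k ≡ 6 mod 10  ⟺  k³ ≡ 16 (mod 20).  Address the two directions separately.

The biconditional holds.

(⇒) Suppose k ≡ 6 (mod 10). Working modulo 20, k ∈ {6, 16}; for each such r, r³ ≡ 16 (mod 20).

(⇐) Conversely, the residues r modulo 20 with r³ ≡ 16 (mod 20) are exactly {6, 16}, and each is ≡ 6 (mod 10).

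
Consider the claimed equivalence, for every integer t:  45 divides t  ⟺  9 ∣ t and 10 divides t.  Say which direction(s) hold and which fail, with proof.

The forward direction fails; the converse holds.

Forward direction. This fails: take t = 45. Certainly 45 ∣ 45, but 10 ∤ 45.

Converse. Suppose 9 ∣ t and 10 ∣ t. Any common multiple of 9 and 10 is a multiple of their lcm; here gcd(9, 10) = 1, so lcm(9, 10) = 9·10 = 90, so 90 ∣ t. Since 45 ∣ 90, it follows that 45 ∣ t.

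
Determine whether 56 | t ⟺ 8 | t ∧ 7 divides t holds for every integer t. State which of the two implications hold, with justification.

(→) If 56 ∣ t, write t = 56q. Since 56 = 7·8, t = 8·(7q), so 8 ∣ t; and since 56 = 8·7, t = 7·(8q), so 7 ∣ t.

(←) Suppose 8 ∣ t and 7 ∣ t. Any common multiple of 8 and 7 is a multiple of their lcm; here gcd(8, 7) = 1, so lcm(8, 7) = 8·7 = 56, so 56 ∣ t.

Both implications hold.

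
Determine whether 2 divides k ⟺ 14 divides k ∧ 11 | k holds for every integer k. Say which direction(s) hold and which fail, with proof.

The forward direction fails; the converse holds.

(⟹) This fails: take k = 2. Certainly 2 ∣ 2, but 14 ∤ 2.

(⟸) Suppose 14 ∣ k and 11 ∣ k. Any common multiple of 14 and 11 is a multiple of their lcm; here gcd(14, 11) = 1, so lcm(14, 11) = 14·11 = 154, so 154 ∣ k. Since 2 ∣ 154, it follows that 2 ∣ k.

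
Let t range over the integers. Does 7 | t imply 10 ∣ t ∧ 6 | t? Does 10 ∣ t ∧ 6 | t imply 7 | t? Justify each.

(⇒) This fails: take t = 7. Certainly 7 ∣ 7, but 10 ∤ 7.

(⇐) This fails: take t = 30. Both 10 ∣ 30 and 6 ∣ 30, yet 30 is not a multiple of 7 (since 30 = 4·7 + 2), so 7 ∤ 30.

(⇒) fails and (⇐) fails.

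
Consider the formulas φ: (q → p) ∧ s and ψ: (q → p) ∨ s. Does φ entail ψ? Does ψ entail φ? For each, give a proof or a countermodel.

Forward direction. Assume the antecedent. If s is true, (q → p) ∨ s reduces to true regardless of the other variables. If s is false, the antecedent cannot hold. Either way (q → p) ∨ s holds.

Converse. This fails. Under s = F, q = F, p = F, the left side is false but the right side is true.

(⇒) holds; (⇐) fails.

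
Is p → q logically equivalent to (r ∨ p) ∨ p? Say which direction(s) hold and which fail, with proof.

(⇒) This fails. Under p = F, q = F, r = F, the left side is true but the right side is false.

(⇐) This fails. Under p = T, q = F, r = F, the left side is false but the right side is true.

(⇒) fails and (⇐) fails.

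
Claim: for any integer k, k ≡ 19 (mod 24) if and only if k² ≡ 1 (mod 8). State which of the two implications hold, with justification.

(⇐) This fails: take k = 1. Then 1² = 1 ≡ 1 (mod 8), yet 1 ≡ 1 (mod 24), not 19.

(⇒) Suppose k ≡ 19 (mod 24). Then k² ≡ 19² = 361 (mod 24), and since 8 ∣ 24, also k² ≡ 1 (mod 8).

Only the forward direction holds.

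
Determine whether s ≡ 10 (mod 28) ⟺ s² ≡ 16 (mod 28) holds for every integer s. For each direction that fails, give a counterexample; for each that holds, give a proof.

(⇒) holds; (⇐) fails.

Forward direction. Suppose s ≡ 10 (mod 28). Write s = 28j + 10. Then (28j + 10)² = 784j² + 560j + 100 = 28(28j² + 20j + 3) + 16, so s² ≡ 16 (mod 28).

Converse. This fails: take s = 4. Then 4² = 16 ≡ 16 (mod 28), yet 4 ≡ 4 (mod 28), not 10.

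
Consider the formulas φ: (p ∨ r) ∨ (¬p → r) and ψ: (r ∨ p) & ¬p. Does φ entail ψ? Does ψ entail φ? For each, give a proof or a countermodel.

[⇒] This fails. Under r = F, p = T, the left side is true but the right side is false.

[⇐] Assume the antecedent. If r is true, (p ∨ r) ∨ (¬p → r) reduces to true regardless of the other variables. If r is false, the antecedent cannot hold. Either way (p ∨ r) ∨ (¬p → r) holds.

(⇒) fails; (⇐) holds.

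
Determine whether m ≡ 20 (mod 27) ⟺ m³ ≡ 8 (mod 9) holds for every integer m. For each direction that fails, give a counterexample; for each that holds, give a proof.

[⇒] Suppose m ≡ 20 (mod 27). Then m³ ≡ 20³ = 8000 (mod 27), and since 9 ∣ 27, also m³ ≡ 8 (mod 9).

[⇐] This fails: take m = 2. Then 2³ = 8 ≡ 8 (mod 9), yet 2 ≡ 2 (mod 27), not 20.

Not equivalent: only (⇒) holds.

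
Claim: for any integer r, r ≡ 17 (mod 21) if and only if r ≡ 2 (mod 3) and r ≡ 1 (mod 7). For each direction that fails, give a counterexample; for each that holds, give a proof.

Forward direction. This fails: r = 17 gives 17 ≡ 17 (mod 21) but 17 ≡ 3 (mod 7), so the conjunction on the right does not hold.

Converse. This fails: r = 8 satisfies both congruences on the right (8 ≡ 2 mod 3 and 8 ≡ 1 mod 7) yet 8 ≡ 8 (mod 21), not 17.

(⇒) fails and (⇐) fails.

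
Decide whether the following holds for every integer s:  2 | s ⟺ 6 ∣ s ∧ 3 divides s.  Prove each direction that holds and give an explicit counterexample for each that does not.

Only the reverse direction holds.

(⟸) Suppose 6 ∣ s and 3 ∣ s. Any common multiple of 6 and 3 is a multiple of their lcm; here lcm(6, 3) = 6·3/gcd(6, 3) = 18/3 = 6, so 6 ∣ s. Since 2 ∣ 6, it follows that 2 ∣ s.

(⟹) This fails: take s = 2. Certainly 2 ∣ 2, but 6 ∤ 2.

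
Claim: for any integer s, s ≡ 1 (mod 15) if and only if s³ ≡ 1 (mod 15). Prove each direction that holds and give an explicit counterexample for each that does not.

Both directions hold.

(⟹) Suppose s ≡ 1 (mod 15). Write s = 15j + 1. Then (15j + 1)³ = 3375j³ + 675j² + 45j + 1 = 15(225j³ + 45j² + 3j) + 1, so s³ ≡ 1 (mod 15).

(⟸) Conversely, suppose s³ ≡ 1 (mod 15). The only residue r in {0, …, 14} with r³ ≡ 1 (mod 15) is r = 1, so s ≡ 1 (mod 15).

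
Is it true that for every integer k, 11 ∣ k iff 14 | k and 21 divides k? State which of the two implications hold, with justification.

[⇒] This fails: take k = 11. Certainly 11 ∣ 11, but 14 ∤ 11.

[⇐] This fails: take k = 42. Both 14 ∣ 42 and 21 ∣ 42, yet 42 is not a multiple of 11 (since 42 = 3·11 + 9), so 11 ∤ 42.

Neither direction holds.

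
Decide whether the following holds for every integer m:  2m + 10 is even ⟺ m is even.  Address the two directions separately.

(⇐) Suppose m is even. Since 2 is even, 2m is even for every m, so 2m + 10 has the same parity as 10, which is even. Hence 2m + 10 is even.

(⇒) This fails: take m = 3. Then 2m + 10 = 16, which is even, yet m = 3 is odd, not even.

Only the reverse direction holds.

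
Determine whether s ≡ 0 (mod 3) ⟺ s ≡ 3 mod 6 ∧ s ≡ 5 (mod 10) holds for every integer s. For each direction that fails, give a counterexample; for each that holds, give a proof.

Not equivalent: only (⇐) holds.

(⇒) This fails: s = 0 gives 0 ≡ 0 (mod 3) but 0 ≡ 0 (mod 6), so the conjunction on the right does not hold.

(⇐) Conversely, if s ≡ 3 (mod 6) and s ≡ 5 (mod 10), then by the Chinese remainder theorem s ≡ 15 (mod 30). Since 15 ≡ 0 (mod 3) and 3 ∣ 30, we get s ≡ 0 (mod 3).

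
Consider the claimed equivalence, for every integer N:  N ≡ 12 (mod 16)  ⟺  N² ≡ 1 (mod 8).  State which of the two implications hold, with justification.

[⇒] This fails: take N = 12. Then 12 ≡ 12 (mod 16), but 12² = 144 ≡ 0 (mod 8), not 1.

[⇐] This fails: take N = 1. Then 1² = 1 ≡ 1 (mod 8), yet 1 ≡ 1 (mod 16), not 12.

Neither implication holds.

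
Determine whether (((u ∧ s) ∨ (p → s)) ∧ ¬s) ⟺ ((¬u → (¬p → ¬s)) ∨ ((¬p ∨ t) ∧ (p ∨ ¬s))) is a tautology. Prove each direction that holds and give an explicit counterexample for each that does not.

Forward direction. Assume the antecedent. If t is true, the antecedent forces (t = T, u = F, p = F, s = F) or (t = T, u = T, p = F, s = F), and the consequent holds there. If t is false, the antecedent forces (t = F, u = F, p = F, s = F) or (t = F, u = T, p = F, s = F), and the consequent holds there. Either way the consequent holds.

Converse. This fails. Under t = F, u = F, p = T, s = F, the left side is false but the right side is true.

The forward direction holds; the converse fails.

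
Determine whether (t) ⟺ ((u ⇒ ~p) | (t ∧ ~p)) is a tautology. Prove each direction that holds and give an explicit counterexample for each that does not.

Neither direction holds.

[⇒] This fails. Under t = T, u = T, p = T, the left side is true but the right side is false.

[⇐] This fails. Under t = F, u = F, p = F, the left side is false but the right side is true.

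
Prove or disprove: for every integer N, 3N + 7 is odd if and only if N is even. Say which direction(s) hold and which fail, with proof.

Both implications hold.

Forward direction. Suppose 3N + 7 is odd. Since 3 is odd, 3N and N have the same parity, so 3N + 7 ≡ N + 7 (mod 2). As 7 is odd, 3N + 7 is odd exactly when N is even. Thus N is even.

Converse. Suppose N is even; write N = 2j. Then 3N + 7 = 3·(2j) + 7 = 2·3j + 7, which is odd.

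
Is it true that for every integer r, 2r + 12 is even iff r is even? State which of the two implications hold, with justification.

(⇒) fails; (⇐) holds.

(⟸) Suppose r is even. Since 2 is even, 2r is even for every r, so 2r + 12 has the same parity as 12, which is even. Hence 2r + 12 is even.

(⟹) This fails: take r = 7. Then 2r + 12 = 26, which is even, yet r = 7 is odd, not even.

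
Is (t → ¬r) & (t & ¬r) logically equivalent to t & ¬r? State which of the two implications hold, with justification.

Forward direction. Assume the antecedent. If t is true, the antecedent forces (t = T, r = F), and t & ¬r holds there. If t is false, the antecedent cannot hold. Either way t & ¬r holds.

Converse. Assume the antecedent. If t is true, the antecedent forces (t = T, r = F), and (t → ¬r) & (t & ¬r) holds there. If t is false, the antecedent cannot hold. Either way (t → ¬r) & (t & ¬r) holds.

Both directions hold.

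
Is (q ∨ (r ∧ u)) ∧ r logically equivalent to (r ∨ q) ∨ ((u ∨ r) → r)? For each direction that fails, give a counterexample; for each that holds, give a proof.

Only the forward implication holds.

[⇒] Assume the antecedent. If r is true, (r ∨ q) ∨ ((u ∨ r) → r) reduces to true regardless of the other variables. If r is false, the antecedent cannot hold. Either way (r ∨ q) ∨ ((u ∨ r) → r) holds.

[⇐] This fails. Under r = F, q = F, u = F, the left side is false but the right side is true.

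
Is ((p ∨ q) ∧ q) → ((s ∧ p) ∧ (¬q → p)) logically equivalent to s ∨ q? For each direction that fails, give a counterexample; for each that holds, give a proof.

Forward direction. This fails. Under q = F, p = F, s = F, the left side is true but the right side is false.

Converse. This fails. Under q = T, p = F, s = F, the left side is false but the right side is true.

Both directions fail.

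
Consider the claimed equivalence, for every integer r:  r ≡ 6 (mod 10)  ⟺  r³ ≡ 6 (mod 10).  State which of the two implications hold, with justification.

The biconditional holds.

(⇐) Suppose r³ ≡ 6 (mod 10). The only residue r in {0, …, 9} with r³ ≡ 6 (mod 10) is r = 6, so r ≡ 6 (mod 10).

(⇒) Suppose r ≡ 6 (mod 10). Write r = 10j + 6. Then (10j + 6)³ = 1000j³ + 1800j² + 1080j + 216 = 10(100j³ + 180j² + 108j + 21) + 6, so r³ ≡ 6 (mod 10).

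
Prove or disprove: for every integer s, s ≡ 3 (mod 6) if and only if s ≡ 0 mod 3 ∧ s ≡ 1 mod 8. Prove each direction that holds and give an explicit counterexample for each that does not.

The forward direction fails; the converse holds.

(⟸) If s ≡ 0 (mod 3) and s ≡ 1 (mod 8), then by the Chinese remainder theorem s ≡ 9 (mod 24). Since 9 ≡ 3 (mod 6) and 6 ∣ 24, we get s ≡ 3 (mod 6).

(⟹) This fails: s = 3 gives 3 ≡ 3 (mod 6) but 3 ≡ 3 (mod 8), so the conjunction on the right does not hold.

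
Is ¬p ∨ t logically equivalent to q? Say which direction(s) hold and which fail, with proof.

Neither direction holds.

(⟹) This fails. Under p = F, t = F, q = F, the left side is true but the right side is false.

(⟸) This fails. Under p = T, t = F, q = T, the left side is false but the right side is true.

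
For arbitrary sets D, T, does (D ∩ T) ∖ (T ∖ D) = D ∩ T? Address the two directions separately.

(⊆) Let x ∈ (D ∩ T) ∖ (T ∖ D). Then x ∈ D ∩ T, from which x ∈ D ∩ T.

(⊇) Let x ∈ D ∩ T. Then x ∈ D ∩ T, from which x ∈ (D ∩ T) ∖ (T ∖ D).

Both inclusions hold; the sets are equal.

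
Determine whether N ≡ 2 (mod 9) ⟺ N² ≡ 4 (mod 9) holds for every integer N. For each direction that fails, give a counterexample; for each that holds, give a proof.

(⇒) Suppose N ≡ 2 (mod 9). Write N = 9j + 2. Then (9j + 2)² = 81j² + 36j + 4 = 9(9j² + 4j) + 4, so N² ≡ 4 (mod 9).

(⇐) This fails: take N = 7. Then 7² = 49 ≡ 4 (mod 9), yet 7 ≡ 7 (mod 9), not 2.

Not equivalent: only (⇒) holds.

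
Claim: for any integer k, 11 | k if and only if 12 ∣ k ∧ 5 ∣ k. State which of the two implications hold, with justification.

Neither direction holds.

(⟹) This fails: take k = 11. Certainly 11 ∣ 11, but 12 ∤ 11.

(⟸) This fails: take k = 60. Both 12 ∣ 60 and 5 ∣ 60, yet 60 is not a multiple of 11 (since 60 = 5·11 + 5), so 11 ∤ 60.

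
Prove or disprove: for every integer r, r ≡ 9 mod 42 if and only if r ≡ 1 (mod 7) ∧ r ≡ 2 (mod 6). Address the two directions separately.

(⇒) This fails: r = 9 gives 9 ≡ 9 (mod 42) but 9 ≡ 2 (mod 7), so the conjunction on the right does not hold.

(⇐) This fails: r = 8 satisfies both congruences on the right (8 ≡ 1 mod 7 and 8 ≡ 2 mod 6) yet 8 ≡ 8 (mod 42), not 9.

Both directions fail.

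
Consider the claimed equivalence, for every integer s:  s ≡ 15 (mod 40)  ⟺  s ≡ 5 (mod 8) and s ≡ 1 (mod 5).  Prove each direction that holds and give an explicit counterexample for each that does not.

(→) This fails: s = 15 gives 15 ≡ 15 (mod 40) but 15 ≡ 7 (mod 8), so the conjunction on the right does not hold.

(←) This fails: s = 21 satisfies both congruences on the right (21 ≡ 5 mod 8 and 21 ≡ 1 mod 5) yet 21 ≡ 21 (mod 40), not 15.

Neither implication holds.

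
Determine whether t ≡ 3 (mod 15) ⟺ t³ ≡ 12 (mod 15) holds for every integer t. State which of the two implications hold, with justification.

The biconditional holds.

(⟸) Suppose t³ ≡ 12 (mod 15). The only residue r in {0, …, 14} with r³ ≡ 12 (mod 15) is r = 3, so t ≡ 3 (mod 15).

(⟹) Suppose t ≡ 3 (mod 15). Write t = 15j + 3. Then (15j + 3)³ = 3375j³ + 2025j² + 405j + 27 = 15(225j³ + 135j² + 27j + 1) + 12, so t³ ≡ 12 (mod 15).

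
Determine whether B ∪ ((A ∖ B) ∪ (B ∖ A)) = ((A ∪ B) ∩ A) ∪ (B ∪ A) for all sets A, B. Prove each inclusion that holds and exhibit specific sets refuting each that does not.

Forward inclusion. Let x ∈ B ∪ ((A ∖ B) ∪ (B ∖ A)). Then either x ∈ A and x ∉ B; or x ∈ B and x ∉ A; or x ∈ A ∩ B. In each case x ∈ ((A ∪ B) ∩ A) ∪ (B ∪ A), so B ∪ ((A ∖ B) ∪ (B ∖ A)) ⊆ ((A ∪ B) ∩ A) ∪ (B ∪ A).

Reverse inclusion. Let x ∈ ((A ∪ B) ∩ A) ∪ (B ∪ A). Then either x ∈ A and x ∉ B; or x ∈ B and x ∉ A; or x ∈ A ∩ B. In each case x ∈ B ∪ ((A ∖ B) ∪ (B ∖ A)), so ((A ∪ B) ∩ A) ∪ (B ∪ A) ⊆ B ∪ ((A ∖ B) ∪ (B ∖ A)).

The two sets are equal.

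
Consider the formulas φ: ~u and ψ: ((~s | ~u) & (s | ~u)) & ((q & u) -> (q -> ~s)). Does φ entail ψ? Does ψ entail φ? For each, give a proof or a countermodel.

[⇐] Assume the antecedent. If q is true, the antecedent forces (q = T, s = F, u = F) or (q = T, s = T, u = F), and ~u holds there. If q is false, the antecedent forces (q = F, s = F, u = F) or (q = F, s = T, u = F), and ~u holds there. Either way ~u holds.

[⇒] Assume the antecedent. If q is true, the antecedent forces (q = T, s = F, u = F) or (q = T, s = T, u = F), and the consequent holds there. If q is false, the antecedent forces (q = F, s = F, u = F) or (q = F, s = T, u = F), and the consequent holds there. Either way the consequent holds.

The biconditional holds.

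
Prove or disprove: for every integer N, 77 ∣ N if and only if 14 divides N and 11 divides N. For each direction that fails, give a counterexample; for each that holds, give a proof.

Not equivalent: only (⇐) holds.

Forward direction. This fails: take N = 77. Certainly 77 ∣ 77, but 14 ∤ 77.

Converse. Suppose 14 ∣ N and 11 ∣ N. Any common multiple of 14 and 11 is a multiple of their lcm; here gcd(14, 11) = 1, so lcm(14, 11) = 14·11 = 154, so 154 ∣ N. Since 77 ∣ 154, it follows that 77 ∣ N.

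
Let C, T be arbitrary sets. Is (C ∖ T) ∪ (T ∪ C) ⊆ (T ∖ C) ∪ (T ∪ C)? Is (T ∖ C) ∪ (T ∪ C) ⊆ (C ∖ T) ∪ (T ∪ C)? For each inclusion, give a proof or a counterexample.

Forward inclusion. Let x ∈ (C ∖ T) ∪ (T ∪ C). Then either x ∈ C and x ∉ T; or x ∈ T and x ∉ C; or x ∈ C ∩ T. In each case x ∈ (T ∖ C) ∪ (T ∪ C), so (C ∖ T) ∪ (T ∪ C) ⊆ (T ∖ C) ∪ (T ∪ C).

Reverse inclusion. Let x ∈ (T ∖ C) ∪ (T ∪ C). Then either x ∈ C and x ∉ T; or x ∈ T and x ∉ C; or x ∈ C ∩ T. In each case x ∈ (C ∖ T) ∪ (T ∪ C), so (T ∖ C) ∪ (T ∪ C) ⊆ (C ∖ T) ∪ (T ∪ C).

The two sets are equal.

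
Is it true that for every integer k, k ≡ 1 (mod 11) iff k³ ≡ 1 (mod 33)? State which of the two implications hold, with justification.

Not equivalent: only (⇐) holds.

(←) The residues r modulo 33 with r³ ≡ 1 (mod 33) are exactly {1}, and each is ≡ 1 (mod 11).

(→) This fails: take k = 12. Then 12 ≡ 1 (mod 11), but 12³ = 1728 ≡ 12 (mod 33), not 1.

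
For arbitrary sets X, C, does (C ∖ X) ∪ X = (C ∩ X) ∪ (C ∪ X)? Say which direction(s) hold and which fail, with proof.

(⊇) Let x ∈ (C ∩ X) ∪ (C ∪ X). Then either x ∈ X and x ∉ C; or x ∈ C and x ∉ X; or x ∈ X ∩ C. In each case x ∈ (C ∖ X) ∪ X, so (C ∩ X) ∪ (C ∪ X) ⊆ (C ∖ X) ∪ X.

(⊆) Let x ∈ (C ∖ X) ∪ X. Then either x ∈ X and x ∉ C; or x ∈ C and x ∉ X; or x ∈ X ∩ C. In each case x ∈ (C ∩ X) ∪ (C ∪ X), so (C ∖ X) ∪ X ⊆ (C ∩ X) ∪ (C ∪ X).

Both inclusions hold; the sets are equal.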